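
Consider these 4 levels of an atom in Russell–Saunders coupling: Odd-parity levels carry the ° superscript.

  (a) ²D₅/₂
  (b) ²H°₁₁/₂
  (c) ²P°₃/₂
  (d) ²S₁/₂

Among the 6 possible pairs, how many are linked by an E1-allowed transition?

2

(a)–(b): forbidden (ΔL, ΔJ).
(a)–(c): allowed.
(a)–(d): forbidden (parity, ΔL, ΔJ).
(b)–(c): forbidden (parity, ΔL, ΔJ).
(b)–(d): forbidden (ΔL, ΔJ).
(c)–(d): allowed.
Allowed pairs: 2 of 6.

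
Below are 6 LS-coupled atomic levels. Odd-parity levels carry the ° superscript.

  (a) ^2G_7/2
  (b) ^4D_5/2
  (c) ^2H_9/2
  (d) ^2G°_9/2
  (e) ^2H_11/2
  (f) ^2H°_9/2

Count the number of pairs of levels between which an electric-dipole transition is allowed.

(a)–(b): forbidden (parity, ΔS, ΔL).
(a)–(c): forbidden (parity).
(a)–(d): allowed.
(a)–(e): forbidden (parity, ΔJ).
(a)–(f): allowed.
(b)–(c): forbidden (parity, ΔS, ΔL, ΔJ).
(b)–(d): forbidden (ΔS, ΔL, ΔJ).
(b)–(e): forbidden (parity, ΔS, ΔL, ΔJ).
(b)–(f): forbidden (ΔS, ΔL, ΔJ).
(c)–(d): allowed.
(c)–(e): forbidden (parity).
(c)–(f): allowed.
(d)–(e): allowed.
(d)–(f): forbidden (parity).
(e)–(f): allowed.
Allowed pairs: 6 of 15.

6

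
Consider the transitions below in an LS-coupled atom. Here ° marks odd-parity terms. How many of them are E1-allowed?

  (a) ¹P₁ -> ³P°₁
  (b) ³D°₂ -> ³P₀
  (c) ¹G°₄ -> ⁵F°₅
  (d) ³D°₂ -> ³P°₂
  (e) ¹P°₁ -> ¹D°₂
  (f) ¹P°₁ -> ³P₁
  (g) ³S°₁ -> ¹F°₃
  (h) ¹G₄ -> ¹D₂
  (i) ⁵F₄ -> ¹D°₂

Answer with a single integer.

0

(a) forbidden (ΔS fails)
(b) forbidden (ΔJ fails)
(c) forbidden (parity, ΔS fail)
(d) forbidden (parity fails)
(e) forbidden (parity fails)
(f) forbidden (ΔS fails)
(g) forbidden (parity, ΔS, ΔL, ΔJ fail)
(h) forbidden (parity, ΔL, ΔJ fail)
(i) forbidden (ΔS, ΔJ fail)
Total allowed: 0 of 9.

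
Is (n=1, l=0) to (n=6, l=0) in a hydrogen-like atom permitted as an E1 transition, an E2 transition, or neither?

Δl = 0 − 0 = +0; l_i + l_f = 0.
E1 (Δl = ±1): not satisfied.
E2 (Δl = 0,±2, l_i+l_f ≥ 2): not satisfied.

neither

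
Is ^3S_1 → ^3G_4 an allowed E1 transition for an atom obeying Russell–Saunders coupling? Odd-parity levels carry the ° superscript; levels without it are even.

Initial level: S=1, L=0, J=1, parity even. Final level: S=1, L=4, J=4, parity even.
ΔS = 0: S: 1 → 1 — passes.
Parity must change: even → even — fails.
ΔJ = 0, ±1 (not J=0↔0): J: 1 → 4, ΔJ = +3 — fails.
ΔL = 0, ±1 (not L=0↔0): L: 0 → 4, ΔL = +4 — fails.
Rule(s) violated: parity, ΔL, ΔJ.

forbidden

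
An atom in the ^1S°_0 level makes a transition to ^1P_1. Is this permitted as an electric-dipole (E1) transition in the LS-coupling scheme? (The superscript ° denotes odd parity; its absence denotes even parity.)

allowed

ΔJ = 0, ±1 (not J=0↔0): J: 0 → 1, ΔJ = +1 — passes.
ΔS = 0: S: 0 → 0 — passes.
ΔL = 0, ±1 (not L=0↔0): L: 0 → 1, ΔL = +1 — passes.
Parity must change: odd → even — passes.
All four E1 rules are satisfied.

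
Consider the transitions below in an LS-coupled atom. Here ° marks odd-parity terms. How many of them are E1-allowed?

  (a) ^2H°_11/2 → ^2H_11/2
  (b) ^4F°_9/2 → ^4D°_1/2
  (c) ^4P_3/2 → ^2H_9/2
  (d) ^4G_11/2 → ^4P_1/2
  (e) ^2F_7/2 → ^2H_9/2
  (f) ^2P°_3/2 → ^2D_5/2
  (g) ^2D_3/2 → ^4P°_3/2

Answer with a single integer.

2

(a) allowed
(b) forbidden (parity, ΔJ fail)
(c) forbidden (parity, ΔS, ΔL, ΔJ fail)
(d) forbidden (parity, ΔL, ΔJ fail)
(e) forbidden (parity, ΔL fail)
(f) allowed
(g) forbidden (ΔS fails)
Total allowed: 2 of 7.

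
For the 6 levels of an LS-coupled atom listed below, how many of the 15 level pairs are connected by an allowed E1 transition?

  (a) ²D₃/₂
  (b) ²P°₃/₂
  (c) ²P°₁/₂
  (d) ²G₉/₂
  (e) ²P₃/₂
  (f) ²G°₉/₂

5

(a)–(b): allowed.
(a)–(c): allowed.
(a)–(d): forbidden (parity, ΔL, ΔJ).
(a)–(e): forbidden (parity).
(a)–(f): forbidden (ΔL, ΔJ).
(b)–(c): forbidden (parity).
(b)–(d): forbidden (ΔL, ΔJ).
(b)–(e): allowed.
(b)–(f): forbidden (parity, ΔL, ΔJ).
(c)–(d): forbidden (ΔL, ΔJ).
(c)–(e): allowed.
(c)–(f): forbidden (parity, ΔL, ΔJ).
(d)–(e): forbidden (parity, ΔL, ΔJ).
(d)–(f): allowed.
(e)–(f): forbidden (ΔL, ΔJ).
Allowed pairs: 5 of 15.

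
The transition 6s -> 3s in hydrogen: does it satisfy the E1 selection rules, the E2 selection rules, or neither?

neither

Δl = 0 − 0 = +0; l_i + l_f = 0.
E1 (Δl = ±1): not satisfied.
E2 (Δl = 0,±2, l_i+l_f ≥ 2): not satisfied.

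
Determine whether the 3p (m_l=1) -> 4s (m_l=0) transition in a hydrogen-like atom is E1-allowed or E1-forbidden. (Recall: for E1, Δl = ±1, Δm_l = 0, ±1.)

Initial l = 1, final l = 0, so Δl = -1. E1 requires Δl = ±1: satisfied.
m_l: 1 → 0 (Δm_l = -1). |Δm_l| ≤ 1 satisfied.
All E1 selection rules are satisfied.

allowed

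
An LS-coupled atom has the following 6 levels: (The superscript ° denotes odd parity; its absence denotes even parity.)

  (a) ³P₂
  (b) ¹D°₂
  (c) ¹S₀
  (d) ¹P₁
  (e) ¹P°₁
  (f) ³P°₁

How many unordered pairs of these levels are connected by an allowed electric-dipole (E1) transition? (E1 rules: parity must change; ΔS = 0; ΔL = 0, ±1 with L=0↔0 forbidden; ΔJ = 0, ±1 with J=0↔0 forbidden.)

4

(a)–(b): forbidden (ΔS).
(a)–(c): forbidden (parity, ΔS, ΔJ).
(a)–(d): forbidden (parity, ΔS).
(a)–(e): forbidden (ΔS).
(a)–(f): allowed.
(b)–(c): forbidden (ΔL, ΔJ).
(b)–(d): allowed.
(b)–(e): forbidden (parity).
(b)–(f): forbidden (parity, ΔS).
(c)–(d): forbidden (parity).
(c)–(e): allowed.
(c)–(f): forbidden (ΔS).
(d)–(e): allowed.
(d)–(f): forbidden (ΔS).
(e)–(f): forbidden (parity, ΔS).
Allowed pairs: 4 of 15.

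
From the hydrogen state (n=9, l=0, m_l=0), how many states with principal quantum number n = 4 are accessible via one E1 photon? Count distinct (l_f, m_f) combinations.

E1 requires Δl = ±1, so l_f ∈ {-1, 1}; with 0 ≤ l_f ≤ n_f−1 = 3, the allowed l_f values are {1}.
For l_f = 1: m_f ∈ {m_i−1, m_i, m_i+1} ∩ [−1, 1] = {-1, 0, 1} → 3 states.
Total: 3.

3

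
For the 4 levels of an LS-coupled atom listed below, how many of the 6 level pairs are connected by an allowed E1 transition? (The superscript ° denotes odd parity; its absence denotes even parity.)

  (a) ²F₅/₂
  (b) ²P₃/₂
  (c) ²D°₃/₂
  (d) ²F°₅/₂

(a)–(b): forbidden (parity, ΔL).
(a)–(c): allowed.
(a)–(d): allowed.
(b)–(c): allowed.
(b)–(d): forbidden (ΔL).
(c)–(d): forbidden (parity).
Allowed pairs: 3 of 6.

3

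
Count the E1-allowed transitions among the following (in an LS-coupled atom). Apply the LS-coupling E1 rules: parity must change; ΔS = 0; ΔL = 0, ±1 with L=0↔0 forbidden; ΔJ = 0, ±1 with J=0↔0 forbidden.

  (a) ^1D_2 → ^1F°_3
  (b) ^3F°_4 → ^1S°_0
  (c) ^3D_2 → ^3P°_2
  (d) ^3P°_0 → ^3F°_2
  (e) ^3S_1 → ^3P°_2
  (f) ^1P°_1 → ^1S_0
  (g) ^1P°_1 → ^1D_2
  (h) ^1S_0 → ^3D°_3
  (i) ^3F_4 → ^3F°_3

6

(a) allowed
(b) forbidden (parity, ΔS, ΔL, ΔJ fail)
(c) allowed
(d) forbidden (parity, ΔL, ΔJ fail)
(e) allowed
(f) allowed
(g) allowed
(h) forbidden (ΔS, ΔL, ΔJ fail)
(i) allowed
Total allowed: 6 of 9.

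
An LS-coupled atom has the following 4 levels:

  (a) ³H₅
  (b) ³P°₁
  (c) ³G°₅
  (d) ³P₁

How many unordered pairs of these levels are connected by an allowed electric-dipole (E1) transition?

2

(a)–(b): forbidden (ΔL, ΔJ).
(a)–(c): allowed.
(a)–(d): forbidden (parity, ΔL, ΔJ).
(b)–(c): forbidden (parity, ΔL, ΔJ).
(b)–(d): allowed.
(c)–(d): forbidden (ΔL, ΔJ).
Allowed pairs: 2 of 6.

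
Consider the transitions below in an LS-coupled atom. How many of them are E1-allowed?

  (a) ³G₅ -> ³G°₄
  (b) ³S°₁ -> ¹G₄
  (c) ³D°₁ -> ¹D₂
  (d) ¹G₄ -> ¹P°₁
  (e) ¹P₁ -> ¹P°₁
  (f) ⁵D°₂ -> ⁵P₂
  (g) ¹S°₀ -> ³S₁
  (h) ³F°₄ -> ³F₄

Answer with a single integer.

4

(a) allowed
(b) forbidden (ΔS, ΔL, ΔJ fail)
(c) forbidden (ΔS fails)
(d) forbidden (ΔL, ΔJ fail)
(e) allowed
(f) allowed
(g) forbidden (ΔS, ΔL fail)
(h) allowed
Total allowed: 4 of 8.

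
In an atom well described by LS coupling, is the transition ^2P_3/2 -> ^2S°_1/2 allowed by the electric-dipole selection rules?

allowed

Parity must change: even → odd — satisfied.
ΔS = 0: S: 1/2 → 1/2 — satisfied.
ΔL = 0, ±1 (not L=0↔0): L: 1 → 0, ΔL = -1 — satisfied.
ΔJ = 0, ±1 (not J=0↔0): J: 3/2 → 1/2, ΔJ = -1 — satisfied.
All four E1 rules are satisfied.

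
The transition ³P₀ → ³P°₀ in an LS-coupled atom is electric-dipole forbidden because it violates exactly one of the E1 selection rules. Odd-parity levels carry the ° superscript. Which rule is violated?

the J=0 ↔ J=0 exclusion

Initial level: S=1, L=1, J=0, parity even. Final level: S=1, L=1, J=0, parity odd.
Parity must change: even → odd — satisfied.
ΔS = 0: S: 1 → 1 — satisfied.
ΔL = 0, ±1 (not L=0↔0): L: 1 → 1, ΔL = +0 — satisfied.
ΔJ = 0, ±1 (not J=0↔0): J: 0 → 0, ΔJ = +0 — violated.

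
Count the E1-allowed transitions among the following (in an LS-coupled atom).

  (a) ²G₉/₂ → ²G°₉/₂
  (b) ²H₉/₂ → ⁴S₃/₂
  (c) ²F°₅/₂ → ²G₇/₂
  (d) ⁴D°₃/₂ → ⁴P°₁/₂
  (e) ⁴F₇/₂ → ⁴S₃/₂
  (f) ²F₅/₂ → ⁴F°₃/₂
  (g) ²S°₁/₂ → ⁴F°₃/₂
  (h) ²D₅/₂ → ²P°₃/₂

(a) allowed
(b) forbidden (parity, ΔS, ΔL, ΔJ fail)
(c) allowed
(d) forbidden (parity fails)
(e) forbidden (parity, ΔL, ΔJ fail)
(f) forbidden (ΔS fails)
(g) forbidden (parity, ΔS, ΔL fail)
(h) allowed
Total allowed: 3 of 8.

3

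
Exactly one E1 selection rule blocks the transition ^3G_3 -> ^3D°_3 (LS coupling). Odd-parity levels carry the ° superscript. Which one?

Initial level: S=1, L=4, J=3, parity even. Final level: S=1, L=2, J=3, parity odd.
ΔL = 0, ±1 (not L=0↔0): L: 4 → 2, ΔL = -2 — ✗.
ΔJ = 0, ±1 (not J=0↔0): J: 3 → 3, ΔJ = +0 — ✓.
ΔS = 0: S: 1 → 1 — ✓.
Parity must change: even → odd — ✓.

the ΔL = 0, ±1 rule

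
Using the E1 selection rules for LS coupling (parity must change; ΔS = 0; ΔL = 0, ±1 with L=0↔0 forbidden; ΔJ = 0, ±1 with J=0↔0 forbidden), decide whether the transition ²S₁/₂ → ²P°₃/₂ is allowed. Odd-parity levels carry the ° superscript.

allowed

Initial level: S=1/2, L=0, J=1/2, parity even. Final level: S=1/2, L=1, J=3/2, parity odd.
Parity must change: even → odd — satisfied.
ΔS = 0: S: 1/2 → 1/2 — satisfied.
ΔL = 0, ±1 (not L=0↔0): L: 0 → 1, ΔL = +1 — satisfied.
ΔJ = 0, ±1 (not J=0↔0): J: 1/2 → 3/2, ΔJ = +1 — satisfied.
All four E1 rules are satisfied.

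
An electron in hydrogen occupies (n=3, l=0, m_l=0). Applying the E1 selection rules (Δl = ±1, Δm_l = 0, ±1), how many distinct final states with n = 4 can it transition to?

E1 requires Δl = ±1, so l_f ∈ {-1, 1}; with 0 ≤ l_f ≤ n_f−1 = 3, the allowed l_f values are {1}.
For l_f = 1: m_f ∈ {m_i−1, m_i, m_i+1} ∩ [−1, 1] = {-1, 0, 1} → 3 states.
Total: 3.

3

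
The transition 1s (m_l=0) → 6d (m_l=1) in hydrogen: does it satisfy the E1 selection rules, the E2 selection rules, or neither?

Δl = 2 − 0 = +2; l_i + l_f = 2.
Δm_l = +1.
E1 (Δl = ±1, |Δm_l| ≤ 1): not satisfied.
E2 (Δl = 0,±2, l_i+l_f ≥ 2, |Δm_l| ≤ 2): satisfied.

E2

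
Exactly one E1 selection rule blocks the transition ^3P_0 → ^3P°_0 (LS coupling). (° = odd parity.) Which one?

the J=0 ↔ J=0 exclusion

Parity must change: even → odd — satisfied.
ΔS = 0: S: 1 → 1 — satisfied.
ΔL = 0, ±1 (not L=0↔0): L: 1 → 1, ΔL = +0 — satisfied.
ΔJ = 0, ±1 (not J=0↔0): J: 0 → 0, ΔJ = +0 — violated.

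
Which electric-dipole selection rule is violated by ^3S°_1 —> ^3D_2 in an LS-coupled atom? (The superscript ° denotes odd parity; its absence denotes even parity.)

the ΔL = 0, ±1 rule

ΔJ = 0, ±1 (not J=0↔0): J: 1 → 2, ΔJ = +1 — satisfied.
ΔS = 0: S: 1 → 1 — satisfied.
Parity must change: odd → even — satisfied.
ΔL = 0, ±1 (not L=0↔0): L: 0 → 2, ΔL = +2 — violated.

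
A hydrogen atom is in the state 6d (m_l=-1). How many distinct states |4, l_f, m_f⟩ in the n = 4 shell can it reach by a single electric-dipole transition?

5

E1 requires Δl = ±1, so l_f ∈ {1, 3}; with 0 ≤ l_f ≤ n_f−1 = 3, the allowed l_f values are {1, 3}.
For l_f = 1: m_f ∈ {m_i−1, m_i, m_i+1} ∩ [−1, 1] = {-1, 0} → 2 states.
For l_f = 3: m_f ∈ {m_i−1, m_i, m_i+1} ∩ [−3, 3] = {-2, -1, 0} → 3 states.
Total: 5.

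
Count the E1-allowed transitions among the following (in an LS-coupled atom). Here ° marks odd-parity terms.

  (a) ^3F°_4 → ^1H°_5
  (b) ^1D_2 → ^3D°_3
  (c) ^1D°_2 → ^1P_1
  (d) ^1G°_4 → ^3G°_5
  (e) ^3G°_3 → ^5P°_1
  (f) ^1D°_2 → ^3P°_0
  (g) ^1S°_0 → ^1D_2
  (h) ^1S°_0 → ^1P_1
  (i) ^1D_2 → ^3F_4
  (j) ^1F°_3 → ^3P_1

2

(a) forbidden (parity, ΔS, ΔL fail)
(b) forbidden (ΔS fails)
(c) allowed
(d) forbidden (parity, ΔS fail)
(e) forbidden (parity, ΔS, ΔL, ΔJ fail)
(f) forbidden (parity, ΔS, ΔJ fail)
(g) forbidden (ΔL, ΔJ fail)
(h) allowed
(i) forbidden (parity, ΔS, ΔJ fail)
(j) forbidden (ΔS, ΔL, ΔJ fail)
Total allowed: 2 of 10.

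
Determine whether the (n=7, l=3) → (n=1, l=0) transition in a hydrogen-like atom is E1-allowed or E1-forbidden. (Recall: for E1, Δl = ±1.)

Initial l = 3, final l = 0, so Δl = -3. E1 requires Δl = ±1: fails.
The transition is electric-dipole forbidden.

forbidden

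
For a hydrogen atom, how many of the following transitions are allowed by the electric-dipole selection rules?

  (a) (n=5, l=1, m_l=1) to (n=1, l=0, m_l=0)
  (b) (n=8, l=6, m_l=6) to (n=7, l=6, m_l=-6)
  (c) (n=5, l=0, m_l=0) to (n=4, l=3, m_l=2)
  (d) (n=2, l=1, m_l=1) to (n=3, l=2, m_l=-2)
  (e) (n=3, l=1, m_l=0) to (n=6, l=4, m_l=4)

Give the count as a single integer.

(a) allowed
(b) forbidden — Δl = +0 (E1 requires Δl = ±1); Δm_l = -12 (E1 requires Δm_l = 0, ±1)
(c) forbidden — Δl = +3 (E1 requires Δl = ±1); Δm_l = +2 (E1 requires Δm_l = 0, ±1)
(d) forbidden — Δm_l = -3 (E1 requires Δm_l = 0, ±1)
(e) forbidden — Δl = +3 (E1 requires Δl = ±1); Δm_l = +4 (E1 requires Δm_l = 0, ±1)
Total allowed: 1 of 5.

1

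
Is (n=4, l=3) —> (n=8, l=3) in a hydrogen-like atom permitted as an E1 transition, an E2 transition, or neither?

Δl = 3 − 3 = +0; l_i + l_f = 6.
E1 (Δl = ±1): not satisfied.
E2 (Δl = 0,±2, l_i+l_f ≥ 2): satisfied.

E2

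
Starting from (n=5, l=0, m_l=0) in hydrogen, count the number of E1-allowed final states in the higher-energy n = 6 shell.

3

E1 requires Δl = ±1, so l_f ∈ {-1, 1}; with 0 ≤ l_f ≤ n_f−1 = 5, the allowed l_f values are {1}.
For l_f = 1: m_f ∈ {m_i−1, m_i, m_i+1} ∩ [−1, 1] = {-1, 0, 1} → 3 states.
Total: 3.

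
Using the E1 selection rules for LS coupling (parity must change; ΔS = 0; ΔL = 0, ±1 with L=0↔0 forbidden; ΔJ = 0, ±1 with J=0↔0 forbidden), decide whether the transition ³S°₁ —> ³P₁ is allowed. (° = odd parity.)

allowed

ΔS = 0: S: 1 → 1 — ok.
ΔL = 0, ±1 (not L=0↔0): L: 0 → 1, ΔL = +1 — ok.
Parity must change: odd → even — ok.
ΔJ = 0, ±1 (not J=0↔0): J: 1 → 1, ΔJ = +0 — ok.
All four E1 rules are satisfied.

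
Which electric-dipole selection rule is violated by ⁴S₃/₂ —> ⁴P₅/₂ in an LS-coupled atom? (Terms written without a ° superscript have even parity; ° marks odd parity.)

parity

Initial level: S=3/2, L=0, J=3/2, parity even. Final level: S=3/2, L=1, J=5/2, parity even.
Parity must change: even → even — ✗.
ΔS = 0: S: 3/2 → 3/2 — ✓.
ΔL = 0, ±1 (not L=0↔0): L: 0 → 1, ΔL = +1 — ✓.
ΔJ = 0, ±1 (not J=0↔0): J: 3/2 → 5/2, ΔJ = +1 — ✓.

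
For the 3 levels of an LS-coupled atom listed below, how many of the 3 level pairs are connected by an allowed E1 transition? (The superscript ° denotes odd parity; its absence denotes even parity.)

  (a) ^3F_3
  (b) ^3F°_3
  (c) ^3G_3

(a)–(b): allowed.
(a)–(c): forbidden (parity).
(b)–(c): allowed.
Allowed pairs: 2 of 3.

2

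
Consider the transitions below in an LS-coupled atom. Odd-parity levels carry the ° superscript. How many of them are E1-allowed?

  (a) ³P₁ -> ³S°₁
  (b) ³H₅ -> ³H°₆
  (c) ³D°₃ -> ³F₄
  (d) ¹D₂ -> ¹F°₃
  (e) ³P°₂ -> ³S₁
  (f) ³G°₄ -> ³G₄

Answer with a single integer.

6

(a) allowed
(b) allowed
(c) allowed
(d) allowed
(e) allowed
(f) allowed
Total allowed: 6 of 6.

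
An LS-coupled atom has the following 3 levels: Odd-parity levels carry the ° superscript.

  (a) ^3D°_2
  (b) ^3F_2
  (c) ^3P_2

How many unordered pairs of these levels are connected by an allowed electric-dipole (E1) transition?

2

(a)–(b): allowed.
(a)–(c): allowed.
(b)–(c): forbidden (parity, ΔL).
Allowed pairs: 2 of 3.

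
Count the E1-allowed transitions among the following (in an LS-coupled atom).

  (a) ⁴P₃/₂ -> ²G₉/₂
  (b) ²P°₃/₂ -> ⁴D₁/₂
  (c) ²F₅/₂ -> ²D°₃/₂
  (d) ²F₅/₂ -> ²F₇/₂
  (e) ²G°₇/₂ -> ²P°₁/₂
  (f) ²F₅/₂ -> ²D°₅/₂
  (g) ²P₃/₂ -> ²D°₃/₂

(a) forbidden (parity, ΔS, ΔL, ΔJ fail)
(b) forbidden (ΔS fails)
(c) allowed
(d) forbidden (parity fails)
(e) forbidden (parity, ΔL, ΔJ fail)
(f) allowed
(g) allowed
Total allowed: 3 of 7.

3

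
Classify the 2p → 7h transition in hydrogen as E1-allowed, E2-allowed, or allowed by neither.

Δl = 5 − 1 = +4; l_i + l_f = 6.
E1 (Δl = ±1): not satisfied.
E2 (Δl = 0,±2, l_i+l_f ≥ 2): not satisfied.

neither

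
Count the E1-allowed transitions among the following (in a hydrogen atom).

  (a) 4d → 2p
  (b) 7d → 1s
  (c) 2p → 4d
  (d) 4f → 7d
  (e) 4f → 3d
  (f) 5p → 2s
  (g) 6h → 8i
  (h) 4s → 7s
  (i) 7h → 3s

6

(a) allowed
(b) forbidden — Δl = -2 (E1 requires Δl = ±1)
(c) allowed
(d) allowed
(e) allowed
(f) allowed
(g) allowed
(h) forbidden — Δl = +0 (E1 requires Δl = ±1)
(i) forbidden — Δl = -5 (E1 requires Δl = ±1)
Total allowed: 6 of 9.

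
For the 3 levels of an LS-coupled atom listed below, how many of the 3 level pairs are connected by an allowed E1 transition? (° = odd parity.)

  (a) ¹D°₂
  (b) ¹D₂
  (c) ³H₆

(a)–(b): allowed.
(a)–(c): forbidden (ΔS, ΔL, ΔJ).
(b)–(c): forbidden (parity, ΔS, ΔL, ΔJ).
Allowed pairs: 1 of 3.

1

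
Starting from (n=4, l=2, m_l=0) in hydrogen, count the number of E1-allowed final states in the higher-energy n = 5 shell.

E1 requires Δl = ±1, so l_f ∈ {1, 3}; with 0 ≤ l_f ≤ n_f−1 = 4, the allowed l_f values are {1, 3}.
For l_f = 1: m_f ∈ {m_i−1, m_i, m_i+1} ∩ [−1, 1] = {-1, 0, 1} → 3 states.
For l_f = 3: m_f ∈ {m_i−1, m_i, m_i+1} ∩ [−3, 3] = {-1, 0, 1} → 3 states.
Total: 6.

6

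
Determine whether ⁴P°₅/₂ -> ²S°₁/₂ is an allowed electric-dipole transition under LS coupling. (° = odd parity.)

forbidden

Reading off the term symbols: S 3/2→1/2, L 1→0, J 5/2→1/2, parity odd→odd.
Parity must change: odd → odd — violated.
ΔS = 0: S: 3/2 → 1/2 — violated.
ΔJ = 0, ±1 (not J=0↔0): J: 5/2 → 1/2, ΔJ = -2 — violated.
ΔL = 0, ±1 (not L=0↔0): L: 1 → 0, ΔL = -1 — satisfied.
Rule(s) violated: parity, ΔS, ΔJ.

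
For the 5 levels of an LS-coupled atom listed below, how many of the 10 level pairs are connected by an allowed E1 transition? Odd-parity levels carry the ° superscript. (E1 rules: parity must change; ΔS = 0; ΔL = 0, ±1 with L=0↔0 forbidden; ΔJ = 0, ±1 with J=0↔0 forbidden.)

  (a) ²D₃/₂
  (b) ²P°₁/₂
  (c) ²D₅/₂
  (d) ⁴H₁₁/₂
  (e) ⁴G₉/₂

1

(a)–(b): allowed.
(a)–(c): forbidden (parity).
(a)–(d): forbidden (parity, ΔS, ΔL, ΔJ).
(a)–(e): forbidden (parity, ΔS, ΔL, ΔJ).
(b)–(c): forbidden (ΔJ).
(b)–(d): forbidden (ΔS, ΔL, ΔJ).
(b)–(e): forbidden (ΔS, ΔL, ΔJ).
(c)–(d): forbidden (parity, ΔS, ΔL, ΔJ).
(c)–(e): forbidden (parity, ΔS, ΔL, ΔJ).
(d)–(e): forbidden (parity).
Allowed pairs: 1 of 10.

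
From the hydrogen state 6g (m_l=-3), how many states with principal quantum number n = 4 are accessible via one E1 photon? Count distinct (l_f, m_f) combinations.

E1 requires Δl = ±1, so l_f ∈ {3, 5}; with 0 ≤ l_f ≤ n_f−1 = 3, the allowed l_f values are {3}.
For l_f = 3: m_f ∈ {m_i−1, m_i, m_i+1} ∩ [−3, 3] = {-3, -2} → 2 states.
Total: 2.

2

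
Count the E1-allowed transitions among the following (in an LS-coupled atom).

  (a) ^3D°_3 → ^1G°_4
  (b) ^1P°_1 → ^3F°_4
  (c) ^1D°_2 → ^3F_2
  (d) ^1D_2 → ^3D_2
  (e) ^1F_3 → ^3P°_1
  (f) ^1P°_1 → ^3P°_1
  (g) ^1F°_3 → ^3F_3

0

(a) forbidden (parity, ΔS, ΔL fail)
(b) forbidden (parity, ΔS, ΔL, ΔJ fail)
(c) forbidden (ΔS fails)
(d) forbidden (parity, ΔS fail)
(e) forbidden (ΔS, ΔL, ΔJ fail)
(f) forbidden (parity, ΔS fail)
(g) forbidden (ΔS fails)
Total allowed: 0 of 7.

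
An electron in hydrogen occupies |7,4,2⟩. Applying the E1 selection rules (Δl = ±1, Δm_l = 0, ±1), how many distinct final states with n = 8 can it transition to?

E1 requires Δl = ±1, so l_f ∈ {3, 5}; with 0 ≤ l_f ≤ n_f−1 = 7, the allowed l_f values are {3, 5}.
For l_f = 3: m_f ∈ {m_i−1, m_i, m_i+1} ∩ [−3, 3] = {1, 2, 3} → 3 states.
For l_f = 5: m_f ∈ {m_i−1, m_i, m_i+1} ∩ [−5, 5] = {1, 2, 3} → 3 states.
Total: 6.

6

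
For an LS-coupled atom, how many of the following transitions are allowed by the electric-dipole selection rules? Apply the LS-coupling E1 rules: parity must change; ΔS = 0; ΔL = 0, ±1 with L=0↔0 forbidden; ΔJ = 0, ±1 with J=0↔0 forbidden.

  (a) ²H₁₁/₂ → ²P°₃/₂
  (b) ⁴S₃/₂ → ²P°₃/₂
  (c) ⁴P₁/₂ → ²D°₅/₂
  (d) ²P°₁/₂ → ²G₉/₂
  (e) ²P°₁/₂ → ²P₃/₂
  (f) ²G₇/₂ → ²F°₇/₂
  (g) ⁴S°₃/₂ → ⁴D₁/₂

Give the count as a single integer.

(a) forbidden (ΔL, ΔJ fail)
(b) forbidden (ΔS fails)
(c) forbidden (ΔS, ΔJ fail)
(d) forbidden (ΔL, ΔJ fail)
(e) allowed
(f) allowed
(g) forbidden (ΔL fails)
Total allowed: 2 of 7.

2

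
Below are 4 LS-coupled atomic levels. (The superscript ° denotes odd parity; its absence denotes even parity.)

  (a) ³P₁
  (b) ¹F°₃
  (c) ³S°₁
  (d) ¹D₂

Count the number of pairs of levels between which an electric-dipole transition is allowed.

2

(a)–(b): forbidden (ΔS, ΔL, ΔJ).
(a)–(c): allowed.
(a)–(d): forbidden (parity, ΔS).
(b)–(c): forbidden (parity, ΔS, ΔL, ΔJ).
(b)–(d): allowed.
(c)–(d): forbidden (ΔS, ΔL).
Allowed pairs: 2 of 6.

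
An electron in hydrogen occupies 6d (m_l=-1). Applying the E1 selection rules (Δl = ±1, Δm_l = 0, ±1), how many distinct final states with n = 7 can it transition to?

5

E1 requires Δl = ±1, so l_f ∈ {1, 3}; with 0 ≤ l_f ≤ n_f−1 = 6, the allowed l_f values are {1, 3}.
For l_f = 1: m_f ∈ {m_i−1, m_i, m_i+1} ∩ [−1, 1] = {-1, 0} → 2 states.
For l_f = 3: m_f ∈ {m_i−1, m_i, m_i+1} ∩ [−3, 3] = {-2, -1, 0} → 3 states.
Total: 5.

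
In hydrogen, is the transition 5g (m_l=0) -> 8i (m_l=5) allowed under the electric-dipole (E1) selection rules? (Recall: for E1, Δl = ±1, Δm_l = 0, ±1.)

Initial l = 4, final l = 6, so Δl = +2. E1 requires Δl = ±1: fails.
Δm_l = 5 − (0) = +5. E1 requires Δm_l = 0, ±1: fails.
The transition is electric-dipole forbidden.

forbidden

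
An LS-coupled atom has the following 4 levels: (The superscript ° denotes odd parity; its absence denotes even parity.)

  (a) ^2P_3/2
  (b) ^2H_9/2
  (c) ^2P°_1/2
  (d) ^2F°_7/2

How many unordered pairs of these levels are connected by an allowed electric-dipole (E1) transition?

1

(a)–(b): forbidden (parity, ΔL, ΔJ).
(a)–(c): allowed.
(a)–(d): forbidden (ΔL, ΔJ).
(b)–(c): forbidden (ΔL, ΔJ).
(b)–(d): forbidden (ΔL).
(c)–(d): forbidden (parity, ΔL, ΔJ).
Allowed pairs: 1 of 6.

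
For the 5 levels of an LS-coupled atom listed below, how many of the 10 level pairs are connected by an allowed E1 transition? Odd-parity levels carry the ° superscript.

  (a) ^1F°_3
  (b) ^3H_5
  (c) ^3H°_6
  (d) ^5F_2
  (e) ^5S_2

1

(a)–(b): forbidden (ΔS, ΔL, ΔJ).
(a)–(c): forbidden (parity, ΔS, ΔL, ΔJ).
(a)–(d): forbidden (ΔS).
(a)–(e): forbidden (ΔS, ΔL).
(b)–(c): allowed.
(b)–(d): forbidden (parity, ΔS, ΔL, ΔJ).
(b)–(e): forbidden (parity, ΔS, ΔL, ΔJ).
(c)–(d): forbidden (ΔS, ΔL, ΔJ).
(c)–(e): forbidden (ΔS, ΔL, ΔJ).
(d)–(e): forbidden (parity, ΔL).
Allowed pairs: 1 of 10.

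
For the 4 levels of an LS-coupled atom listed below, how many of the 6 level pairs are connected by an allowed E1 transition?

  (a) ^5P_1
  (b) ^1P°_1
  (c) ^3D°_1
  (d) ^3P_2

1

(a)–(b): forbidden (ΔS).
(a)–(c): forbidden (ΔS).
(a)–(d): forbidden (parity, ΔS).
(b)–(c): forbidden (parity, ΔS).
(b)–(d): forbidden (ΔS).
(c)–(d): allowed.
Allowed pairs: 1 of 6.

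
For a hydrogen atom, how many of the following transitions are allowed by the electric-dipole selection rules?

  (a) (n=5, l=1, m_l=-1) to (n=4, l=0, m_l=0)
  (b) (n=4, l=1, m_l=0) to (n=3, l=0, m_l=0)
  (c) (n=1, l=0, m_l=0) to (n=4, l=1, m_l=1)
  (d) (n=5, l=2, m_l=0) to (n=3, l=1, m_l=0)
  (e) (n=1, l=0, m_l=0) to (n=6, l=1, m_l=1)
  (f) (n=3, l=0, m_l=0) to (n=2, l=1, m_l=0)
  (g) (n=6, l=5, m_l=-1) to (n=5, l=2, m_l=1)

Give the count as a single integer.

(a) allowed
(b) allowed
(c) allowed
(d) allowed
(e) allowed
(f) allowed
(g) forbidden — Δl = -3 (E1 requires Δl = ±1); Δm_l = +2 (E1 requires Δm_l = 0, ±1)
Total allowed: 6 of 7.

6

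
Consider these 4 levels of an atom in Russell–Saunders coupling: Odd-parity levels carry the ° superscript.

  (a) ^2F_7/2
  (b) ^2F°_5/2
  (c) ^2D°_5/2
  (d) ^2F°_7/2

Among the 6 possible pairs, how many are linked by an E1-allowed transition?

3

(a)–(b): allowed.
(a)–(c): allowed.
(a)–(d): allowed.
(b)–(c): forbidden (parity).
(b)–(d): forbidden (parity).
(c)–(d): forbidden (parity).
Allowed pairs: 3 of 6.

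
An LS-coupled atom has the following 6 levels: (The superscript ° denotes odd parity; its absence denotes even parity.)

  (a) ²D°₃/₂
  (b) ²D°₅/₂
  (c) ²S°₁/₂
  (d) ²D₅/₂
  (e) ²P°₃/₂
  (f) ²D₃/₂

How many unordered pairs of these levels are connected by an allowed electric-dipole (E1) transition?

6

(a)–(b): forbidden (parity).
(a)–(c): forbidden (parity, ΔL).
(a)–(d): allowed.
(a)–(e): forbidden (parity).
(a)–(f): allowed.
(b)–(c): forbidden (parity, ΔL, ΔJ).
(b)–(d): allowed.
(b)–(e): forbidden (parity).
(b)–(f): allowed.
(c)–(d): forbidden (ΔL, ΔJ).
(c)–(e): forbidden (parity).
(c)–(f): forbidden (ΔL).
(d)–(e): allowed.
(d)–(f): forbidden (parity).
(e)–(f): allowed.
Allowed pairs: 6 of 15.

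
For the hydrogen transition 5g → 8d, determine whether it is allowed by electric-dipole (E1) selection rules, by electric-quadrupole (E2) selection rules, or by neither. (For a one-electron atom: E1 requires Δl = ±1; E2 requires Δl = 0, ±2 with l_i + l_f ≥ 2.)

Δl = 2 − 4 = -2; l_i + l_f = 6.
E1 (Δl = ±1): not satisfied.
E2 (Δl = 0,±2, l_i+l_f ≥ 2): satisfied.

E2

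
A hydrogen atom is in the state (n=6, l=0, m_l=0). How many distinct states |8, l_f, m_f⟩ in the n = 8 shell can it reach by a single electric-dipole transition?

3

E1 requires Δl = ±1, so l_f ∈ {-1, 1}; with 0 ≤ l_f ≤ n_f−1 = 7, the allowed l_f values are {1}.
For l_f = 1: m_f ∈ {m_i−1, m_i, m_i+1} ∩ [−1, 1] = {-1, 0, 1} → 3 states.
Total: 3.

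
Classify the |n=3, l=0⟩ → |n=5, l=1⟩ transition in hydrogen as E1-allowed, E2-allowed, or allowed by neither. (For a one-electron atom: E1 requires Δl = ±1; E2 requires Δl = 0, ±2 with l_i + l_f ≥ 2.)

E1

Δl = 1 − 0 = +1; l_i + l_f = 1.
E1 (Δl = ±1): satisfied.
E2 (Δl = 0,±2, l_i+l_f ≥ 2): not satisfied.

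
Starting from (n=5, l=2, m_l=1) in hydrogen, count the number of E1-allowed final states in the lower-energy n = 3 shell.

2

E1 requires Δl = ±1, so l_f ∈ {1, 3}; with 0 ≤ l_f ≤ n_f−1 = 2, the allowed l_f values are {1}.
For l_f = 1: m_f ∈ {m_i−1, m_i, m_i+1} ∩ [−1, 1] = {0, 1} → 2 states.
Total: 2.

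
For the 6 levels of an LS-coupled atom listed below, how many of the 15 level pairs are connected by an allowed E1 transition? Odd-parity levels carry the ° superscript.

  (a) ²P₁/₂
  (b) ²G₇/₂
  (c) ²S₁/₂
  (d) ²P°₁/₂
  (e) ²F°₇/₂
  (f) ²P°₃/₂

(a)–(b): forbidden (parity, ΔL, ΔJ).
(a)–(c): forbidden (parity).
(a)–(d): allowed.
(a)–(e): forbidden (ΔL, ΔJ).
(a)–(f): allowed.
(b)–(c): forbidden (parity, ΔL, ΔJ).
(b)–(d): forbidden (ΔL, ΔJ).
(b)–(e): allowed.
(b)–(f): forbidden (ΔL, ΔJ).
(c)–(d): allowed.
(c)–(e): forbidden (ΔL, ΔJ).
(c)–(f): allowed.
(d)–(e): forbidden (parity, ΔL, ΔJ).
(d)–(f): forbidden (parity).
(e)–(f): forbidden (parity, ΔL, ΔJ).
Allowed pairs: 5 of 15.

5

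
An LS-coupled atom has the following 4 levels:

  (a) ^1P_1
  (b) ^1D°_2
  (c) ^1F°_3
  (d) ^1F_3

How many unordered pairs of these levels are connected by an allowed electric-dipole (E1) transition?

3

(a)–(b): allowed.
(a)–(c): forbidden (ΔL, ΔJ).
(a)–(d): forbidden (parity, ΔL, ΔJ).
(b)–(c): forbidden (parity).
(b)–(d): allowed.
(c)–(d): allowed.
Allowed pairs: 3 of 6.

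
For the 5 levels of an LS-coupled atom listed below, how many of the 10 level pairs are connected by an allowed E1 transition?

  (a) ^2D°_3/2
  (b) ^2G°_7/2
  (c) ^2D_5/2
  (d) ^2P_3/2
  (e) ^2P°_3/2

4

(a)–(b): forbidden (parity, ΔL, ΔJ).
(a)–(c): allowed.
(a)–(d): allowed.
(a)–(e): forbidden (parity).
(b)–(c): forbidden (ΔL).
(b)–(d): forbidden (ΔL, ΔJ).
(b)–(e): forbidden (parity, ΔL, ΔJ).
(c)–(d): forbidden (parity).
(c)–(e): allowed.
(d)–(e): allowed.
Allowed pairs: 4 of 10.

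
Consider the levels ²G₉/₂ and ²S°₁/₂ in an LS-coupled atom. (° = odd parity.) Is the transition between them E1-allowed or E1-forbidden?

Parity must change: even → odd — satisfied.
ΔS = 0: S: 1/2 → 1/2 — satisfied.
ΔL = 0, ±1 (not L=0↔0): L: 4 → 0, ΔL = -4 — violated.
ΔJ = 0, ±1 (not J=0↔0): J: 9/2 → 1/2, ΔJ = -4 — violated.
Rule(s) violated: ΔL, ΔJ.

forbidden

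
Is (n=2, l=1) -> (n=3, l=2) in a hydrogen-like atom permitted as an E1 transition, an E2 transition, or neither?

E1

Δl = 2 − 1 = +1; l_i + l_f = 3.
E1 (Δl = ±1): satisfied.
E2 (Δl = 0,±2, l_i+l_f ≥ 2): not satisfied.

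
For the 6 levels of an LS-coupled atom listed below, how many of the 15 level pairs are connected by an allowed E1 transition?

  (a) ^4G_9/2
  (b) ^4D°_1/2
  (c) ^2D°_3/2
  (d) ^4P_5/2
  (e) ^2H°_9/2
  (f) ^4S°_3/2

1

(a)–(b): forbidden (ΔL, ΔJ).
(a)–(c): forbidden (ΔS, ΔL, ΔJ).
(a)–(d): forbidden (parity, ΔL, ΔJ).
(a)–(e): forbidden (ΔS).
(a)–(f): forbidden (ΔL, ΔJ).
(b)–(c): forbidden (parity, ΔS).
(b)–(d): forbidden (ΔJ).
(b)–(e): forbidden (parity, ΔS, ΔL, ΔJ).
(b)–(f): forbidden (parity, ΔL).
(c)–(d): forbidden (ΔS).
(c)–(e): forbidden (parity, ΔL, ΔJ).
(c)–(f): forbidden (parity, ΔS, ΔL).
(d)–(e): forbidden (ΔS, ΔL, ΔJ).
(d)–(f): allowed.
(e)–(f): forbidden (parity, ΔS, ΔL, ΔJ).
Allowed pairs: 1 of 15.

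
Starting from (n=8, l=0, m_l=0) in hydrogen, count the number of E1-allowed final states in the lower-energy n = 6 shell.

3

E1 requires Δl = ±1, so l_f ∈ {-1, 1}; with 0 ≤ l_f ≤ n_f−1 = 5, the allowed l_f values are {1}.
For l_f = 1: m_f ∈ {m_i−1, m_i, m_i+1} ∩ [−1, 1] = {-1, 0, 1} → 3 states.
Total: 3.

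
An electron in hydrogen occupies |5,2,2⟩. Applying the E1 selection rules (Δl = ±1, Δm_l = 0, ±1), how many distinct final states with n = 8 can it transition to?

4

E1 requires Δl = ±1, so l_f ∈ {1, 3}; with 0 ≤ l_f ≤ n_f−1 = 7, the allowed l_f values are {1, 3}.
For l_f = 1: m_f ∈ {m_i−1, m_i, m_i+1} ∩ [−1, 1] = {1} → 1 state.
For l_f = 3: m_f ∈ {m_i−1, m_i, m_i+1} ∩ [−3, 3] = {1, 2, 3} → 3 states.
Total: 4.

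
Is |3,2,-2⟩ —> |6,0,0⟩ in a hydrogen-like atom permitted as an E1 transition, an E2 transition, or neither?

E2

Δl = 0 − 2 = -2; l_i + l_f = 2.
Δm_l = +2.
E1 (Δl = ±1, |Δm_l| ≤ 1): not satisfied.
E2 (Δl = 0,±2, l_i+l_f ≥ 2, |Δm_l| ≤ 2): satisfied.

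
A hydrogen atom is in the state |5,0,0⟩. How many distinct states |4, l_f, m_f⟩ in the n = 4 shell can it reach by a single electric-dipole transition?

E1 requires Δl = ±1, so l_f ∈ {-1, 1}; with 0 ≤ l_f ≤ n_f−1 = 3, the allowed l_f values are {1}.
For l_f = 1: m_f ∈ {m_i−1, m_i, m_i+1} ∩ [−1, 1] = {-1, 0, 1} → 3 states.
Total: 3.

3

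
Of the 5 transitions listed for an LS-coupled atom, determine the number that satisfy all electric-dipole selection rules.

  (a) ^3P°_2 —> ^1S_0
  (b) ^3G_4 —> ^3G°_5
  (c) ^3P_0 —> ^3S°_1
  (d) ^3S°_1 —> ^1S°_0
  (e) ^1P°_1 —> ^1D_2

(a) forbidden (ΔS, ΔJ fail)
(b) allowed
(c) allowed
(d) forbidden (parity, ΔS, ΔL fail)
(e) allowed
Total allowed: 3 of 5.

3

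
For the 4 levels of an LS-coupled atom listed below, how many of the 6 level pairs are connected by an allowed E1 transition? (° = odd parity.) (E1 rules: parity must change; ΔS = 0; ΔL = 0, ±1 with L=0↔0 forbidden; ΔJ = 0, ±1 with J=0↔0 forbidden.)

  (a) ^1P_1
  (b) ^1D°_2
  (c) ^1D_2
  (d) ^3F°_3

(a)–(b): allowed.
(a)–(c): forbidden (parity).
(a)–(d): forbidden (ΔS, ΔL, ΔJ).
(b)–(c): allowed.
(b)–(d): forbidden (parity, ΔS).
(c)–(d): forbidden (ΔS).
Allowed pairs: 2 of 6.

2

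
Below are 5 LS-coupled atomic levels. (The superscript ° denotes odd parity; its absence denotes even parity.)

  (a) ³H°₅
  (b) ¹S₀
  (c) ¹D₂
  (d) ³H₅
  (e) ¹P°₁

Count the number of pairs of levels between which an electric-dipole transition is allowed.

(a)–(b): forbidden (ΔS, ΔL, ΔJ).
(a)–(c): forbidden (ΔS, ΔL, ΔJ).
(a)–(d): allowed.
(a)–(e): forbidden (parity, ΔS, ΔL, ΔJ).
(b)–(c): forbidden (parity, ΔL, ΔJ).
(b)–(d): forbidden (parity, ΔS, ΔL, ΔJ).
(b)–(e): allowed.
(c)–(d): forbidden (parity, ΔS, ΔL, ΔJ).
(c)–(e): allowed.
(d)–(e): forbidden (ΔS, ΔL, ΔJ).
Allowed pairs: 3 of 10.

3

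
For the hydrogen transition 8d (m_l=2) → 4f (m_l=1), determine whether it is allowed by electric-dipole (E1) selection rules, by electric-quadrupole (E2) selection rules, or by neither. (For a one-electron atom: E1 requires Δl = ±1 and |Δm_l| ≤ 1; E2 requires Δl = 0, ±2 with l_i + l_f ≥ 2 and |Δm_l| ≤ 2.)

Δl = 3 − 2 = +1; l_i + l_f = 5.
Δm_l = -1.
E1 (Δl = ±1, |Δm_l| ≤ 1): satisfied.
E2 (Δl = 0,±2, l_i+l_f ≥ 2, |Δm_l| ≤ 2): not satisfied.

E1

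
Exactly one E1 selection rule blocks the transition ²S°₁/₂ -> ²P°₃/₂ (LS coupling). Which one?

Reading off the term symbols: S 1/2→1/2, L 0→1, J 1/2→3/2, parity odd→odd.
ΔS = 0: S: 1/2 → 1/2 — ✓.
ΔJ = 0, ±1 (not J=0↔0): J: 1/2 → 3/2, ΔJ = +1 — ✓.
ΔL = 0, ±1 (not L=0↔0): L: 0 → 1, ΔL = +1 — ✓.
Parity must change: odd → odd — ✗.

parity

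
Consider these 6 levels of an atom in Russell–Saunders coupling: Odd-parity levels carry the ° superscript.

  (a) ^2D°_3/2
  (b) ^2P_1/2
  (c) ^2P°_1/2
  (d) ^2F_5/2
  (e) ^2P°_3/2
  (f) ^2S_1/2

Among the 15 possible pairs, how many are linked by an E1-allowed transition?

(a)–(b): allowed.
(a)–(c): forbidden (parity).
(a)–(d): allowed.
(a)–(e): forbidden (parity).
(a)–(f): forbidden (ΔL).
(b)–(c): allowed.
(b)–(d): forbidden (parity, ΔL, ΔJ).
(b)–(e): allowed.
(b)–(f): forbidden (parity).
(c)–(d): forbidden (ΔL, ΔJ).
(c)–(e): forbidden (parity).
(c)–(f): allowed.
(d)–(e): forbidden (ΔL).
(d)–(f): forbidden (parity, ΔL, ΔJ).
(e)–(f): allowed.
Allowed pairs: 6 of 15.

6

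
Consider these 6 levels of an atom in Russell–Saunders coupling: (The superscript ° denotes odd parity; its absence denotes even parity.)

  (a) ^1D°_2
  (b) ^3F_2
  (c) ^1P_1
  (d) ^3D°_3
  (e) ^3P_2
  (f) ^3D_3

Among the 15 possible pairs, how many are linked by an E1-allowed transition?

4

(a)–(b): forbidden (ΔS).
(a)–(c): allowed.
(a)–(d): forbidden (parity, ΔS).
(a)–(e): forbidden (ΔS).
(a)–(f): forbidden (ΔS).
(b)–(c): forbidden (parity, ΔS, ΔL).
(b)–(d): allowed.
(b)–(e): forbidden (parity, ΔL).
(b)–(f): forbidden (parity).
(c)–(d): forbidden (ΔS, ΔJ).
(c)–(e): forbidden (parity, ΔS).
(c)–(f): forbidden (parity, ΔS, ΔJ).
(d)–(e): allowed.
(d)–(f): allowed.
(e)–(f): forbidden (parity).
Allowed pairs: 4 of 15.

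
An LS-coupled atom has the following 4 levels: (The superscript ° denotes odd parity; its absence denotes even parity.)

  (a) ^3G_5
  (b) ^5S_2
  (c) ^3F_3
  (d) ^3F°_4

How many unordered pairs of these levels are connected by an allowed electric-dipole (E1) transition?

(a)–(b): forbidden (parity, ΔS, ΔL, ΔJ).
(a)–(c): forbidden (parity, ΔJ).
(a)–(d): allowed.
(b)–(c): forbidden (parity, ΔS, ΔL).
(b)–(d): forbidden (ΔS, ΔL, ΔJ).
(c)–(d): allowed.
Allowed pairs: 2 of 6.

2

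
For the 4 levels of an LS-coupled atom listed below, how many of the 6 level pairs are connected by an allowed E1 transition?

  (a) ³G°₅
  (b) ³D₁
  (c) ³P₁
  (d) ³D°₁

2

(a)–(b): forbidden (ΔL, ΔJ).
(a)–(c): forbidden (ΔL, ΔJ).
(a)–(d): forbidden (parity, ΔL, ΔJ).
(b)–(c): forbidden (parity).
(b)–(d): allowed.
(c)–(d): allowed.
Allowed pairs: 2 of 6.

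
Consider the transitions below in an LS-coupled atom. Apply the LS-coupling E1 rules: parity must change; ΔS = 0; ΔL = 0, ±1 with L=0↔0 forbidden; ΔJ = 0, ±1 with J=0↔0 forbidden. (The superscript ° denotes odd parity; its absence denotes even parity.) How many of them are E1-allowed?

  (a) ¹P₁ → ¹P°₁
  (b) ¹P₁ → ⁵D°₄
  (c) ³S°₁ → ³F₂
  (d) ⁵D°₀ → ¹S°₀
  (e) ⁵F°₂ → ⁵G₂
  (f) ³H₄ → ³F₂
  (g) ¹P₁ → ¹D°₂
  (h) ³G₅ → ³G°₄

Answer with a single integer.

4

(a) allowed
(b) forbidden (ΔS, ΔJ fail)
(c) forbidden (ΔL fails)
(d) forbidden (parity, ΔS, ΔL, ΔJ fail)
(e) allowed
(f) forbidden (parity, ΔL, ΔJ fail)
(g) allowed
(h) allowed
Total allowed: 4 of 8.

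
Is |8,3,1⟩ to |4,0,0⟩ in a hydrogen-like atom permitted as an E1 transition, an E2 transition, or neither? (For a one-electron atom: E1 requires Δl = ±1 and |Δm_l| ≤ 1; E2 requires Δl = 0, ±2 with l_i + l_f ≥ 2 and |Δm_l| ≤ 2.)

neither

Δl = 0 − 3 = -3; l_i + l_f = 3.
Δm_l = -1.
E1 (Δl = ±1, |Δm_l| ≤ 1): not satisfied.
E2 (Δl = 0,±2, l_i+l_f ≥ 2, |Δm_l| ≤ 2): not satisfied.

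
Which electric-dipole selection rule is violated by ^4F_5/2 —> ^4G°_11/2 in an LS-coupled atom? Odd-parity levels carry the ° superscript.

Reading off the term symbols: S 3/2→3/2, L 3→4, J 5/2→11/2, parity even→odd.
Parity must change: even → odd — ok.
ΔS = 0: S: 3/2 → 3/2 — ok.
ΔL = 0, ±1 (not L=0↔0): L: 3 → 4, ΔL = +1 — ok.
ΔJ = 0, ±1 (not J=0↔0): J: 5/2 → 11/2, ΔJ = +3 — fails.

the ΔJ = 0, ±1 rule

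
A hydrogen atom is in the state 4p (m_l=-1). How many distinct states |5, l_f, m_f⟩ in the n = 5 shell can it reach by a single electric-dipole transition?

E1 requires Δl = ±1, so l_f ∈ {0, 2}; with 0 ≤ l_f ≤ n_f−1 = 4, the allowed l_f values are {0, 2}.
For l_f = 0: m_f ∈ {m_i−1, m_i, m_i+1} ∩ [−0, 0] = {0} → 1 state.
For l_f = 2: m_f ∈ {m_i−1, m_i, m_i+1} ∩ [−2, 2] = {-2, -1, 0} → 3 states.
Total: 4.

4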